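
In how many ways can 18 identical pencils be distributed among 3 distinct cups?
C(18+3-1, 3-1) = C(20, 2) = 190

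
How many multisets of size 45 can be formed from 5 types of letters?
C(45+5-1, 5-1) = C(49, 4) = 211876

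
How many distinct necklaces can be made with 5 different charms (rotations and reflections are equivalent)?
(5-1)!/2 = 24/2 = 12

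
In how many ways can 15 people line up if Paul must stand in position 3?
Fix one position: (15-1)! = 87178291200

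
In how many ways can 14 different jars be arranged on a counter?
14! = 87178291200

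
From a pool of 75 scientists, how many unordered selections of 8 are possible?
C(75,8) = 75!/(8!×67!) = 16871053725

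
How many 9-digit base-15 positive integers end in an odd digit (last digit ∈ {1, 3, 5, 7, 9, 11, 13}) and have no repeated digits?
Last∈{1,3,5,7,9,11,13}. Last=0: 0. Last nonzero: 7×13×P(13,7) = 787026240. Total = 787026240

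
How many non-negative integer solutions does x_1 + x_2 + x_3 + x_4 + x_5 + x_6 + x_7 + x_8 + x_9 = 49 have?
C(49+9-1, 9-1) = C(57, 8) = 1652411475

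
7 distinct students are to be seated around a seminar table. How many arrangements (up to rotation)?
Circular: fix one position, arrange the rest. (7-1)! = 720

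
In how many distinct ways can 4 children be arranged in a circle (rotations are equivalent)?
Circular: fix one position, arrange the rest. (4-1)! = 6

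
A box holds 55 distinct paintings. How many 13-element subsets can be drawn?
C(55,13) = 55!/(13!×42!) = 1451182990950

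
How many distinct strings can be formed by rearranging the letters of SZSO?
4! / (1! × 1! × 2!) = 12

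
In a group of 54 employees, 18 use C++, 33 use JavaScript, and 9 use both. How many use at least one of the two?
|A∪B| = |A| + |B| - |A∩B| = 18 + 33 - 9 = 42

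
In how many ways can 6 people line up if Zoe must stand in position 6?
Fix one position: (6-1)! = 120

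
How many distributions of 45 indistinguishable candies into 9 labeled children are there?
C(45+9-1, 9-1) = C(53, 8) = 886322710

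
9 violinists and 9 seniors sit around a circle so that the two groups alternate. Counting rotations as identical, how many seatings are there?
Fix one of the violinists: (9-1)! ways for the remaining violinists, × 9! ways for the seniors = 40320 × 362880 = 14631321600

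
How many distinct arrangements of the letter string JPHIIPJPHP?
10! / (2! × 2! × 2! × 4!) = 18900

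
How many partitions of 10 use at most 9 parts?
By conjugation, equals partitions of 10 into parts ≤ 9. Let r_j(i) = number of partitions of i into parts ≤ j, for i = 0..10. r_1(i) = 1 for all i; r_j(i) = r_{j-1}(i) + r_j(i-j). Rows j = 2..9: ≤2: 1 1 2 2 3 3 4 4 5 5 6; ≤3: 1 1 2 3 4 5 7 8 10 12 14; ≤4: 1 1 2 3 5 6 9 11 15 18 23; ≤5: 1 1 2 3 5 7 10 13 18 23 30; ≤6: 1 1 2 3 5 7 11 14 20 26 35; ≤7: 1 1 2 3 5 7 11 15 21 28 38; ≤8: 1 1 2 3 5 7 11 15 22 29 40; ≤9: 1 1 2 3 5 7 11 15 22 30 41. r_9(10) = 41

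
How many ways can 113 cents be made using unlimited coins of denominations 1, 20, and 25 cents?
Coefficient of x^113 in 1/(1-x^1) · 1/(1-x^20) · 1/(1-x^25). Case on j = number of 25-cent coins (j = 0..4); remainder r = 113 - 25j is made from {1,20} in ⌊r/20⌋+1 ways. r = 113, 88, 63, 38, 13 → 6 + 5 + 4 + 2 + 1 = 18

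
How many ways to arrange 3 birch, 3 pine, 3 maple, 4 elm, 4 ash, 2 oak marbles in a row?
19! / (3! × 3! × 3! × 4! × 4! × 2!) = 488864376000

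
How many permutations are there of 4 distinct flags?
4! = 24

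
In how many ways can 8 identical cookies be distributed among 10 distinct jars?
C(8+10-1, 10-1) = C(17, 9) = 24310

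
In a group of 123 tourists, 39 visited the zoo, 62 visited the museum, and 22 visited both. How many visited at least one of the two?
|A∪B| = |A| + |B| - |A∩B| = 39 + 62 - 22 = 79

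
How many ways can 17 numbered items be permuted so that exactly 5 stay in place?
Choose the 5 fixed points C(17,5) = 6188, derange the rest: !12 = Σ_{j=0}^{12} (-1)^j·12!/j! = 479001600 - 479001600 + 239500800 - 79833600 + 19958400 - 3991680 + 665280 - 95040 + 11880 - 1320 + 132 - 12 + 1 = 176214841. Product = 6188 × 176214841 = 1090417436108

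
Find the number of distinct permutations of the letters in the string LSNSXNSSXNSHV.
13! / (3! × 1! × 1! × 1! × 2! × 5!) = 4324320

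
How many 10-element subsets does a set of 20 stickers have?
C(20,10) = 20!/(10!×10!) = 184756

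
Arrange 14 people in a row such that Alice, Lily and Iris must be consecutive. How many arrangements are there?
Treat the 3 as one block: (14-3+1)! × 3! = 479001600 × 6 = 2874009600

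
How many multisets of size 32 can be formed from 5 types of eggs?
C(32+5-1, 5-1) = C(36, 4) = 58905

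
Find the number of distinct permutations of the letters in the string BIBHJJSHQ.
9! / (1! × 1! × 2! × 2! × 2! × 1!) = 45360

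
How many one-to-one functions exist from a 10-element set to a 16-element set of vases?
P(16,10) = 16!/(16-10)! = 29059430400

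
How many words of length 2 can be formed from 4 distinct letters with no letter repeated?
P(4,2) = 4!/(4-2)! = 12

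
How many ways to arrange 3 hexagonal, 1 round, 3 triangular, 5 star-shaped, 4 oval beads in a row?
16! / (3! × 1! × 3! × 5! × 4!) = 201801600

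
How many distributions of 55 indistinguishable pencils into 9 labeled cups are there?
C(55+9-1, 9-1) = C(63, 8) = 3872894697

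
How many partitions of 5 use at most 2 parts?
By conjugation, equals partitions of 5 into parts ≤ 2. Let r_j(i) = number of partitions of i into parts ≤ j, for i = 0..5. r_1(i) = 1 for all i; r_j(i) = r_{j-1}(i) + r_j(i-j). Rows j = 2..2: ≤2: 1 1 2 2 3 3. r_2(5) = 3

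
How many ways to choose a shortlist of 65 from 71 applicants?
C(71,65) = 71!/(65!×6!) = 143218999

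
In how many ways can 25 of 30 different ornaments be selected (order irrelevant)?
C(30,25) = 30!/(25!×5!) = 142506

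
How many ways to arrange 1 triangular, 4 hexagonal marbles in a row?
5! / (1! × 4!) = 5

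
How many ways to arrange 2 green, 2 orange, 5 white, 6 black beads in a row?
15! / (2! × 2! × 5! × 6!) = 3783780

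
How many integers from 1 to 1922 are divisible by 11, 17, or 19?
⌊1922/11⌋+⌊1922/17⌋+⌊1922/19⌋ - ⌊1922/187⌋-⌊1922/209⌋-⌊1922/323⌋ + ⌊1922/3553⌋ = 174+113+101 - 10-9-5 + 0 = 364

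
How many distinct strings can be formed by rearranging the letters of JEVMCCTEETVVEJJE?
16! / (3! × 2! × 2! × 3! × 1! × 5!) = 1210809600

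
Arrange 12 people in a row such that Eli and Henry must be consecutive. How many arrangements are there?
Treat the 2 as one block: (12-2+1)! × 2! = 39916800 × 2 = 79833600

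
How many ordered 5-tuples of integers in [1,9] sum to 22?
Coefficient of x^22 in (x + x² + ... + x^9)^5. By inclusion-exclusion on dice exceeding 9: Σ_j (-1)^j C(5,j)·C(22-1-9j, 4) = C(5,0)·C(21,4) - C(5,1)·C(12,4) = 1·5985 - 5·495 = 3510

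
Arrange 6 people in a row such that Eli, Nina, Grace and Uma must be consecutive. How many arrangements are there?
Treat the 4 as one block: (6-4+1)! × 4! = 6 × 24 = 144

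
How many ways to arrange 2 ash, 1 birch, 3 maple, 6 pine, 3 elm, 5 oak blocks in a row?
20! / (2! × 1! × 3! × 6! × 3! × 5!) = 391091500800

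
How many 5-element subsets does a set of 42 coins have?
C(42,5) = 42!/(5!×37!) = 850668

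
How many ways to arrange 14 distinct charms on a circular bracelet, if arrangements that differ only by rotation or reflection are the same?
(14-1)!/2 = 6227020800/2 = 3113510400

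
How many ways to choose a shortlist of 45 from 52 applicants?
C(52,45) = 52!/(45!×7!) = 133784560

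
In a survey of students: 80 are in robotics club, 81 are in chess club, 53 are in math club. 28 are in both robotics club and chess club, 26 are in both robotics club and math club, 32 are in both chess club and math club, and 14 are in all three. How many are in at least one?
|A∪B∪C| = 80+81+53-28-26-32+14 = 142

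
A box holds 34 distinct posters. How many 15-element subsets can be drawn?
C(34,15) = 34!/(15!×19!) = 1855967520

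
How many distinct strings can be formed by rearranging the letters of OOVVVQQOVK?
10! / (3! × 4! × 1! × 2!) = 12600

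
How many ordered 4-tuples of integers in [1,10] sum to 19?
Coefficient of x^19 in (x + x² + ... + x^10)^4. By inclusion-exclusion on dice exceeding 10: Σ_j (-1)^j C(4,j)·C(19-1-10j, 3) = C(4,0)·C(18,3) - C(4,1)·C(8,3) = 1·816 - 4·56 = 592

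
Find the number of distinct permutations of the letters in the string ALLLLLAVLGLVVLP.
15! / (3! × 1! × 8! × 2! × 1!) = 2702700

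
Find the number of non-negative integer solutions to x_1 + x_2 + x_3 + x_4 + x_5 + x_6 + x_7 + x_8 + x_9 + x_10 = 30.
C(30+10-1, 10-1) = C(39, 9) = 211915132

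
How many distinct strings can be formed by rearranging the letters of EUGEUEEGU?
9! / (2! × 3! × 4!) = 1260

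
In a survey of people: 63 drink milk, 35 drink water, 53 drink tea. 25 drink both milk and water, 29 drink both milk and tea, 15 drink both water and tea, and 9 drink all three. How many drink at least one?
|A∪B∪C| = 63+35+53-25-29-15+9 = 91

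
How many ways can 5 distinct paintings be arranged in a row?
5! = 120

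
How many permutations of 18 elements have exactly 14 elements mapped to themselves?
Choose the 14 fixed points C(18,14) = 3060, derange the rest: !4 = Σ_{j=0}^{4} (-1)^j·4!/j! = 24 - 24 + 12 - 4 + 1 = 9. Product = 3060 × 9 = 27540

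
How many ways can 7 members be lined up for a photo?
7! = 5040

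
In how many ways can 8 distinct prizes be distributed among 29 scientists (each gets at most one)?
P(29,8) = 29!/(29-8)! = 173059286400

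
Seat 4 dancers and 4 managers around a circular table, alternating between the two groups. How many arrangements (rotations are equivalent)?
Fix one of the dancers: (4-1)! ways for the remaining dancers, × 4! ways for the managers = 6 × 24 = 144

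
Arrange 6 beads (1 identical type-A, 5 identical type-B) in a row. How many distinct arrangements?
6! / (1! × 5!) = 6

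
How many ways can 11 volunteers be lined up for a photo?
11! = 39916800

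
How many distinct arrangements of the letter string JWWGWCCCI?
9! / (1! × 3! × 1! × 1! × 3!) = 10080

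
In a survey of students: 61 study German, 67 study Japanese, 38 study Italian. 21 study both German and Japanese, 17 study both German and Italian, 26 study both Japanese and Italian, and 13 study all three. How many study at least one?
|A∪B∪C| = 61+67+38-21-17-26+13 = 115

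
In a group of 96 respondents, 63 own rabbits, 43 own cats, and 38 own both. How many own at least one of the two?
|A∪B| = |A| + |B| - |A∩B| = 63 + 43 - 38 = 68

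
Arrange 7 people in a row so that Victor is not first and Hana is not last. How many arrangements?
By inclusion-exclusion: 7! - 2×(7-1)! + (7-2)! = 5040 - 1440 + 120 = 3720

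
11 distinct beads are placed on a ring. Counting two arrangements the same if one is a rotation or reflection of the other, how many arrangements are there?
(11-1)!/2 = 3628800/2 = 1814400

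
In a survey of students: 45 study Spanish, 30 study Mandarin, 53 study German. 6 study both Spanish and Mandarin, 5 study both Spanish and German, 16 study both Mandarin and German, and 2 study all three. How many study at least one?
|A∪B∪C| = 45+30+53-6-5-16+2 = 103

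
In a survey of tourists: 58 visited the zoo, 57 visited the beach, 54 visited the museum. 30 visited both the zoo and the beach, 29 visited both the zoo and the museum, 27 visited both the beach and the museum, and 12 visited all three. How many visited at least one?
|A∪B∪C| = 58+57+54-30-29-27+12 = 95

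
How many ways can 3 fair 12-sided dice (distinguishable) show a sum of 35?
Coefficient of x^35 in (x + x² + ... + x^12)^3. By inclusion-exclusion on dice exceeding 12: Σ_j (-1)^j C(3,j)·C(35-1-12j, 2) = C(3,0)·C(34,2) - C(3,1)·C(22,2) + C(3,2)·C(10,2) = 1·561 - 3·231 + 3·45 = 3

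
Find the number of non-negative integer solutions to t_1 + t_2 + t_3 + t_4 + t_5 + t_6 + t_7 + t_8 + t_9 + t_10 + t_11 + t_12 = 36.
C(36+12-1, 12-1) = C(47, 11) = 17417133617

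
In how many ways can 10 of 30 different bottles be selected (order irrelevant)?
C(30,10) = 30!/(10!×20!) = 30045015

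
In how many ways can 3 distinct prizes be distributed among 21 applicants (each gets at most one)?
P(21,3) = 21!/(21-3)! = 7980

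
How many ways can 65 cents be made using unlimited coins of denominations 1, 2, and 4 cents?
Coefficient of x^65 in 1/(1-x^1) · 1/(1-x^2) · 1/(1-x^4). Case on j = number of 4-cent coins (j = 0..16); remainder r = 65 - 4j is made from {1,2} in ⌊r/2⌋+1 ways. r = 65, 61, 57, 53, 49, 45, 41, 37, 33, 29, 25, 21, 17, 13, 9, 5, 1 → 33 + 31 + 29 + 27 + 25 + 23 + 21 + 19 + 17 + 15 + 13 + 11 + 9 + 7 + 5 + 3 + 1 = 289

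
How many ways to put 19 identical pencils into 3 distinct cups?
C(19+3-1, 3-1) = C(21, 2) = 210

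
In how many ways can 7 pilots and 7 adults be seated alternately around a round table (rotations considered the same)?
Fix one of the pilots: (7-1)! ways for the remaining pilots, × 7! ways for the adults = 720 × 5040 = 3628800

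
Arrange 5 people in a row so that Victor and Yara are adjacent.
Treat as block: (5-1)! × 2! = 24 × 2 = 48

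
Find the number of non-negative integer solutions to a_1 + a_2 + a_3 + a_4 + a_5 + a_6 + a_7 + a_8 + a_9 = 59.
C(59+9-1, 9-1) = C(67, 8) = 6522361560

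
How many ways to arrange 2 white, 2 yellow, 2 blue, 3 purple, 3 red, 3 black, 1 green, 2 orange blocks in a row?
18! / (2! × 2! × 2! × 3! × 3! × 3! × 1! × 2!) = 1852538688000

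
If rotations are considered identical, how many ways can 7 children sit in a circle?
Circular: fix one position, arrange the rest. (7-1)! = 720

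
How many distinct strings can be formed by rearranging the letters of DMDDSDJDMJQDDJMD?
16! / (1! × 1! × 8! × 3! × 3!) = 14414400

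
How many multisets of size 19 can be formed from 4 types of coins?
C(19+4-1, 4-1) = C(22, 3) = 1540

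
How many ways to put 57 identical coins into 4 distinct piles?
C(57+4-1, 4-1) = C(60, 3) = 34220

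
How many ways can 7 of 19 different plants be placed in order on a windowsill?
P(19,7) = 19!/(19-7)! = 253955520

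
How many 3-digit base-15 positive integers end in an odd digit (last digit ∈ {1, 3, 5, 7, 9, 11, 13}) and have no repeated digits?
Last∈{1,3,5,7,9,11,13}. Last=0: 0. Last nonzero: 7×13×P(13,1) = 1183. Total = 1183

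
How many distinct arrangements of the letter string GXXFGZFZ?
8! / (2! × 2! × 2! × 2!) = 2520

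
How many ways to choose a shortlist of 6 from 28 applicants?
C(28,6) = 28!/(6!×22!) = 376740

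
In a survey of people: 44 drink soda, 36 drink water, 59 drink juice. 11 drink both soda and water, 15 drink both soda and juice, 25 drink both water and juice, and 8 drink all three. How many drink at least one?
|A∪B∪C| = 44+36+59-11-15-25+8 = 96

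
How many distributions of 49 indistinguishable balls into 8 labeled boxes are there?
C(49+8-1, 8-1) = C(56, 7) = 231917400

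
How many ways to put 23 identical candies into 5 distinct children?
C(23+5-1, 5-1) = C(27, 4) = 17550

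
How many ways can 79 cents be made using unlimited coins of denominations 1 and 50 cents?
Coefficient of x^79 in 1/(1-x^1) · 1/(1-x^50). Use j coins of 50 for j = 0..⌊79/50⌋ = 1, the rest in 1s: 1 + 1 = 2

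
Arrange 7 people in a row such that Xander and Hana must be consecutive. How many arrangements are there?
Treat the 2 as one block: (7-2+1)! × 2! = 720 × 2 = 1440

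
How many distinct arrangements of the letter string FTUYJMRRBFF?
11! / (3! × 1! × 1! × 1! × 1! × 1! × 1! × 2!) = 3326400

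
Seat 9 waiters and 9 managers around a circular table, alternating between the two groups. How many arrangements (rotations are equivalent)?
Fix one of the waiters: (9-1)! ways for the remaining waiters, × 9! ways for the managers = 40320 × 362880 = 14631321600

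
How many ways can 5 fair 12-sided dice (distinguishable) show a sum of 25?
Coefficient of x^25 in (x + x² + ... + x^12)^5. By inclusion-exclusion on dice exceeding 12: Σ_j (-1)^j C(5,j)·C(25-1-12j, 4) = C(5,0)·C(24,4) - C(5,1)·C(12,4) = 1·10626 - 5·495 = 8151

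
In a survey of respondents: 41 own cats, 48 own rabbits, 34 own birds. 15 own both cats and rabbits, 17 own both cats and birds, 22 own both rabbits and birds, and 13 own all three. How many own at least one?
|A∪B∪C| = 41+48+34-15-17-22+13 = 82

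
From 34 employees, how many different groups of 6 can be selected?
C(34,6) = 34!/(6!×28!) = 1344904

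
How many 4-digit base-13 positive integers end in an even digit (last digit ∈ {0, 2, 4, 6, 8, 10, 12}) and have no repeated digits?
Last∈{0,2,4,6,8,10,12}. Last=0: 1320. Last nonzero: 6×11×P(11,2) = 7260. Total = 8580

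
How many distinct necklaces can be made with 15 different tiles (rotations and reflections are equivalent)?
(15-1)!/2 = 87178291200/2 = 43589145600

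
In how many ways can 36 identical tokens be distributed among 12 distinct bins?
C(36+12-1, 12-1) = C(47, 11) = 17417133617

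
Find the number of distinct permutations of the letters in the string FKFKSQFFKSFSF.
13! / (6! × 1! × 3! × 3!) = 240240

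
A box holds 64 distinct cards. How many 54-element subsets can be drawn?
C(64,54) = 64!/(54!×10!) = 151473214816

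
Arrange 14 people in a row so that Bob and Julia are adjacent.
Treat as block: (14-1)! × 2! = 6227020800 × 2 = 12454041600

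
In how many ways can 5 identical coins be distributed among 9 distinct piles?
C(5+9-1, 9-1) = C(13, 8) = 1287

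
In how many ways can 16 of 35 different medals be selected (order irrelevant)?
C(35,16) = 35!/(16!×19!) = 4059928950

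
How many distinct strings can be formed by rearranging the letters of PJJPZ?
5! / (2! × 2! × 1!) = 30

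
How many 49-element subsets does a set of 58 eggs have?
C(58,49) = 58!/(49!×9!) = 10648873950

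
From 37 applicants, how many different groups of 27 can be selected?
C(37,27) = 37!/(27!×10!) = 348330136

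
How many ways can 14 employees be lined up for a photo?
14! = 87178291200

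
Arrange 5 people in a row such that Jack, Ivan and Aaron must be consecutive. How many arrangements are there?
Treat the 3 as one block: (5-3+1)! × 3! = 6 × 6 = 36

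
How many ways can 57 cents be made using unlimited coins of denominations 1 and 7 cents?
Coefficient of x^57 in 1/(1-x^1) · 1/(1-x^7). Use j coins of 7 for j = 0..⌊57/7⌋ = 8, the rest in 1s: 8 + 1 = 9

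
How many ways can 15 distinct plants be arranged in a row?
15! = 1307674368000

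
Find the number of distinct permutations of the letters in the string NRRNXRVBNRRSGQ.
14! / (1! × 1! × 1! × 5! × 1! × 1! × 1! × 3!) = 121080960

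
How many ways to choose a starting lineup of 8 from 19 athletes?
C(19,8) = 19!/(8!×11!) = 75582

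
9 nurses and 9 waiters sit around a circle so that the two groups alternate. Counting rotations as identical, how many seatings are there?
Fix one of the nurses: (9-1)! ways for the remaining nurses, × 9! ways for the waiters = 40320 × 362880 = 14631321600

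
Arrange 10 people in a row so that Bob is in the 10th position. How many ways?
Fix one position: (10-1)! = 362880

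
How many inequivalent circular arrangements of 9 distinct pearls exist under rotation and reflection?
(9-1)!/2 = 40320/2 = 20160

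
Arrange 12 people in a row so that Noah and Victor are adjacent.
Treat as block: (12-1)! × 2! = 39916800 × 2 = 79833600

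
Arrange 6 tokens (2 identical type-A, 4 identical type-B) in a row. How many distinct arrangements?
6! / (2! × 4!) = 15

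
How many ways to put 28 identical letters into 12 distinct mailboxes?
C(28+12-1, 12-1) = C(39, 11) = 1676056044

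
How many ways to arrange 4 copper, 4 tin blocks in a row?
8! / (4! × 4!) = 70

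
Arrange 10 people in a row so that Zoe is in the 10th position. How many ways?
Fix one position: (10-1)! = 362880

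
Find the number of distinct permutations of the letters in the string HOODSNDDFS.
10! / (1! × 1! × 2! × 1! × 3! × 2!) = 151200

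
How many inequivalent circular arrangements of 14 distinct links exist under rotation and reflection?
(14-1)!/2 = 6227020800/2 = 3113510400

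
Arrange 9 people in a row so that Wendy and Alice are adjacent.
Treat as block: (9-1)! × 2! = 40320 × 2 = 80640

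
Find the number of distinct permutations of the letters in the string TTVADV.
6! / (1! × 1! × 2! × 2!) = 180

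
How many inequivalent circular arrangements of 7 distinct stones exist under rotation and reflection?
(7-1)!/2 = 720/2 = 360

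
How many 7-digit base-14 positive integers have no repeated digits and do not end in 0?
Last digit: 13 nonzero choices. First digit: 12 (nonzero, ≠last). Middle 5: P(12,5) = 95040. Total = 14826240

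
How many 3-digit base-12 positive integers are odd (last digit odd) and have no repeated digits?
Last∈{1,3,5,7,9,11}. Last=0: 0. Last nonzero: 6×10×P(10,1) = 600. Total = 600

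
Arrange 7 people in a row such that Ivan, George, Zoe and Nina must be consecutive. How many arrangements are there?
Treat the 4 as one block: (7-4+1)! × 4! = 24 × 24 = 576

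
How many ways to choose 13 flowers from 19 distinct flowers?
C(19,13) = 19!/(13!×6!) = 27132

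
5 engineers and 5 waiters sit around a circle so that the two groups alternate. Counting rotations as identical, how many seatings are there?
Fix one of the engineers: (5-1)! ways for the remaining engineers, × 5! ways for the waiters = 24 × 120 = 2880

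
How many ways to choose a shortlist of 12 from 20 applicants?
C(20,12) = 20!/(12!×8!) = 125970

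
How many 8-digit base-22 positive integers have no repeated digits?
First digit: 21 choices (nonzero). Then descending: 21 × 21 × 20 × 19 × 18 × 17 × 16 × 15 = 12307075200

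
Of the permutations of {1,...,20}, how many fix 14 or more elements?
Exactly j fixed points: C(20,j)·!(20-j); sum over j ≥ 14 (derangement numbers via !m = (m-1)·(!(m-1) + !(m-2)): !0..!6 = 1, 0, 1, 2, 9, 44, 265). Σ_{j=14}^{20} C(20,j)·!(20-j) = C(20,14)·!6 + C(20,15)·!5 + C(20,16)·!4 + C(20,17)·!3 + C(20,18)·!2 + C(20,19)·!1 + C(20,20)·!0 = 38760·265 + 15504·44 + 4845·9 + 1140·2 + 190·1 + 20·0 + 1·1 = 10999652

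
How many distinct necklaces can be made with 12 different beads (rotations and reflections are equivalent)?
(12-1)!/2 = 39916800/2 = 19958400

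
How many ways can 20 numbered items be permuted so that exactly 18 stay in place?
Choose the 18 fixed points C(20,18) = 190, derange the rest: !2 = Σ_{j=0}^{2} (-1)^j·2!/j! = 2 - 2 + 1 = 1. Product = 190 × 1 = 190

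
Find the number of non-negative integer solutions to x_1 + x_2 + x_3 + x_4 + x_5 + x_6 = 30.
C(30+6-1, 6-1) = C(35, 5) = 324632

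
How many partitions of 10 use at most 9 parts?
By conjugation, equals partitions of 10 into parts ≤ 9. Let r_j(i) = number of partitions of i into parts ≤ j, for i = 0..10. r_1(i) = 1 for all i; r_j(i) = r_{j-1}(i) + r_j(i-j). Rows j = 2..9: ≤2: 1 1 2 2 3 3 4 4 5 5 6; ≤3: 1 1 2 3 4 5 7 8 10 12 14; ≤4: 1 1 2 3 5 6 9 11 15 18 23; ≤5: 1 1 2 3 5 7 10 13 18 23 30; ≤6: 1 1 2 3 5 7 11 14 20 26 35; ≤7: 1 1 2 3 5 7 11 15 21 28 38; ≤8: 1 1 2 3 5 7 11 15 22 29 40; ≤9: 1 1 2 3 5 7 11 15 22 30 41. r_9(10) = 41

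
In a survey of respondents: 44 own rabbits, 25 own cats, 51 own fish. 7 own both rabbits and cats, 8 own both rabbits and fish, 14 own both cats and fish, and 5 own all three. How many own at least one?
|A∪B∪C| = 44+25+51-7-8-14+5 = 96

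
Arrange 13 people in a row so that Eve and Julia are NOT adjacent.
Total - adjacent = 13! - (13-1)!×2 = 6227020800 - 958003200 = 5269017600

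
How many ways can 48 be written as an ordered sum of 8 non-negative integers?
C(48+8-1, 8-1) = C(55, 7) = 202927725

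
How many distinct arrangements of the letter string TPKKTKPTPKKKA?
13! / (1! × 3! × 6! × 3!) = 240240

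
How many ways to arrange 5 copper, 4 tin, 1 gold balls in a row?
10! / (5! × 4! × 1!) = 1260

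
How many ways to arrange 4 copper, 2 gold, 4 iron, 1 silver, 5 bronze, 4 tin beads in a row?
20! / (4! × 2! × 4! × 1! × 5! × 4!) = 733296564000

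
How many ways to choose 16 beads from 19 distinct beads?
C(19,16) = 19!/(16!×3!) = 969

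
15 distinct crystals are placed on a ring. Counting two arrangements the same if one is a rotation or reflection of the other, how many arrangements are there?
(15-1)!/2 = 87178291200/2 = 43589145600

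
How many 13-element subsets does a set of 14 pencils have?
C(14,13) = 14!/(13!×1!) = 14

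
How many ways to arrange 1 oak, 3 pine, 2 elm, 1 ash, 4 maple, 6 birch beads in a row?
17! / (1! × 3! × 2! × 1! × 4! × 6!) = 1715313600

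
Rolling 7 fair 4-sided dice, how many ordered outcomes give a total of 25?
Coefficient of x^25 in (x + x² + ... + x^4)^7. By inclusion-exclusion on dice exceeding 4: Σ_j (-1)^j C(7,j)·C(25-1-4j, 6) = C(7,0)·C(24,6) - C(7,1)·C(20,6) + C(7,2)·C(16,6) - C(7,3)·C(12,6) + C(7,4)·C(8,6) = 1·134596 - 7·38760 + 21·8008 - 35·924 + 35·28 = 84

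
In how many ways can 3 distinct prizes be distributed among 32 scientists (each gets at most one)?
P(32,3) = 32!/(32-3)! = 29760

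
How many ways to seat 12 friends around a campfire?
Circular: fix one position, arrange the rest. (12-1)! = 39916800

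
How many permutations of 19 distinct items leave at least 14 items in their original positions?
Exactly j fixed points: C(19,j)·!(19-j); sum over j ≥ 14 (derangement numbers via !m = (m-1)·(!(m-1) + !(m-2)): !0..!5 = 1, 0, 1, 2, 9, 44). Σ_{j=14}^{19} C(19,j)·!(19-j) = C(19,14)·!5 + C(19,15)·!4 + C(19,16)·!3 + C(19,17)·!2 + C(19,18)·!1 + C(19,19)·!0 = 11628·44 + 3876·9 + 969·2 + 171·1 + 19·0 + 1·1 = 548626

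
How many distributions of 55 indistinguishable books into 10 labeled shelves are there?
C(55+10-1, 10-1) = C(64, 9) = 27540584512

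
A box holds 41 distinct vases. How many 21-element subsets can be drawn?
C(41,21) = 41!/(21!×20!) = 269128937220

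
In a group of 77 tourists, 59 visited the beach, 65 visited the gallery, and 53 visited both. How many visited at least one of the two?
|A∪B| = |A| + |B| - |A∩B| = 59 + 65 - 53 = 71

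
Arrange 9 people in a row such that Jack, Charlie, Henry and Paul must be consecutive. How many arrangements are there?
Treat the 4 as one block: (9-4+1)! × 4! = 720 × 24 = 17280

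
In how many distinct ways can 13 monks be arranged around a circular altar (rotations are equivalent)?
Circular: fix one position, arrange the rest. (13-1)! = 479001600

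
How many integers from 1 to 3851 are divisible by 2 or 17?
⌊3851/2⌋ + ⌊3851/17⌋ - ⌊3851/34⌋ = 1925 + 226 - 113 = 2038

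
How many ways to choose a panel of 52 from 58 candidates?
C(58,52) = 58!/(52!×6!) = 40475358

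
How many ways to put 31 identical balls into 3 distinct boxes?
C(31+3-1, 3-1) = C(33, 2) = 528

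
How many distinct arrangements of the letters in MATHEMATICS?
11! / (2! × 2! × 2! × 1! × 1! × 1! × 1! × 1!) = 4989600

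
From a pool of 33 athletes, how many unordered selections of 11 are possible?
C(33,11) = 33!/(11!×22!) = 193536720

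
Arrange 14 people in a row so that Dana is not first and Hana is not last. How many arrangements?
By inclusion-exclusion: 14! - 2×(14-1)! + (14-2)! = 87178291200 - 12454041600 + 479001600 = 75203251200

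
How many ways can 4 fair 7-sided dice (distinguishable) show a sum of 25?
Coefficient of x^25 in (x + x² + ... + x^7)^4. By inclusion-exclusion on dice exceeding 7: Σ_j (-1)^j C(4,j)·C(25-1-7j, 3) = C(4,0)·C(24,3) - C(4,1)·C(17,3) + C(4,2)·C(10,3) - C(4,3)·C(3,3) = 1·2024 - 4·680 + 6·120 - 4·1 = 20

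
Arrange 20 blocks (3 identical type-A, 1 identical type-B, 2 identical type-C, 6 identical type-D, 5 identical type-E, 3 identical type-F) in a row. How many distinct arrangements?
20! / (3! × 1! × 2! × 6! × 5! × 3!) = 391091500800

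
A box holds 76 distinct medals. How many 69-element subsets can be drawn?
C(76,69) = 76!/(69!×7!) = 2186189400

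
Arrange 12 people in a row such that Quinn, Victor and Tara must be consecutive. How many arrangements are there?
Treat the 3 as one block: (12-3+1)! × 3! = 3628800 × 6 = 21772800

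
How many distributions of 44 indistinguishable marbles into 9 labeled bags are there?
C(44+9-1, 9-1) = C(52, 8) = 752538150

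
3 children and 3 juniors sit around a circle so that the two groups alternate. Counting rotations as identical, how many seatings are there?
Fix one of the children: (3-1)! ways for the remaining children, × 3! ways for the juniors = 2 × 6 = 12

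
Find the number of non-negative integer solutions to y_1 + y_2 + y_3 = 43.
C(43+3-1, 3-1) = C(45, 2) = 990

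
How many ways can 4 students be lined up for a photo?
4! = 24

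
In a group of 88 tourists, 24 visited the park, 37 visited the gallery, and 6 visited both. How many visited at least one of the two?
|A∪B| = |A| + |B| - |A∩B| = 24 + 37 - 6 = 55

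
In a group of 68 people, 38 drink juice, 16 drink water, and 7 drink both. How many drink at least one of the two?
|A∪B| = |A| + |B| - |A∩B| = 38 + 16 - 7 = 47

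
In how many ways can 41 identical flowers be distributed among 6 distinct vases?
C(41+6-1, 6-1) = C(46, 5) = 1370754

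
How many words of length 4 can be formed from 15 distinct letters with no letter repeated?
P(15,4) = 15!/(15-4)! = 32760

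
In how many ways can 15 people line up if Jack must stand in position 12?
Fix one position: (15-1)! = 87178291200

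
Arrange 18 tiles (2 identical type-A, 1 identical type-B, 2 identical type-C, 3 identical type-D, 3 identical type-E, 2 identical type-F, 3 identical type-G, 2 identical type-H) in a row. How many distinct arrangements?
18! / (2! × 1! × 2! × 3! × 3! × 2! × 3! × 2!) = 1852538688000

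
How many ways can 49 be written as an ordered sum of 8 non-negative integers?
C(49+8-1, 8-1) = C(56, 7) = 231917400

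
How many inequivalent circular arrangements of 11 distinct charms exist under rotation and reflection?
(11-1)!/2 = 3628800/2 = 1814400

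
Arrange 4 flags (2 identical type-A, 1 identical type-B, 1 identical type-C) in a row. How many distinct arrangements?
4! / (2! × 1! × 1!) = 12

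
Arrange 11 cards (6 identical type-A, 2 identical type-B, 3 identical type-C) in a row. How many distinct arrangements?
11! / (6! × 2! × 3!) = 4620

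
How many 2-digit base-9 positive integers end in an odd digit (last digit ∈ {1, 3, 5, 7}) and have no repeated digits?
Last∈{1,3,5,7}. Last=0: 0. Last nonzero: 4×7×P(7,0) = 28. Total = 28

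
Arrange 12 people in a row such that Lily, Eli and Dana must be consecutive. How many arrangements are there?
Treat the 3 as one block: (12-3+1)! × 3! = 3628800 × 6 = 21772800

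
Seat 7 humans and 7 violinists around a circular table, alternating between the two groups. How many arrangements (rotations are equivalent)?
Fix one of the humans: (7-1)! ways for the remaining humans, × 7! ways for the violinists = 720 × 5040 = 3628800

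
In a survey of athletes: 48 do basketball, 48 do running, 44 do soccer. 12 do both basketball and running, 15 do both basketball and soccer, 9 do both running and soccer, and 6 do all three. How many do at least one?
|A∪B∪C| = 48+48+44-12-15-9+6 = 110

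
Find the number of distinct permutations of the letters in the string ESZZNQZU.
8! / (1! × 1! × 1! × 3! × 1! × 1!) = 6720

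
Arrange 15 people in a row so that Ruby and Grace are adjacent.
Treat as block: (15-1)! × 2! = 87178291200 × 2 = 174356582400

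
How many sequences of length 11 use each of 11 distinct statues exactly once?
11! = 39916800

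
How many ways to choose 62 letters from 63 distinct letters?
C(63,62) = 63!/(62!×1!) = 63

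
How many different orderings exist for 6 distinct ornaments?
6! = 720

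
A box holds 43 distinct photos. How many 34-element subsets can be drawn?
C(43,34) = 43!/(34!×9!) = 563921995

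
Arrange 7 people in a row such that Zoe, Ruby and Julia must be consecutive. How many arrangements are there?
Treat the 3 as one block: (7-3+1)! × 3! = 120 × 6 = 720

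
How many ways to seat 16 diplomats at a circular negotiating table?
Circular: fix one position, arrange the rest. (16-1)! = 1307674368000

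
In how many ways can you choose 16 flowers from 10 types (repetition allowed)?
C(16+10-1, 10-1) = C(25, 9) = 2042975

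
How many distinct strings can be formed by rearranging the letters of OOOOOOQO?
8! / (1! × 7!) = 8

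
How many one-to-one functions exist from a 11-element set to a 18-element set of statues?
P(18,11) = 18!/(18-11)! = 1270312243200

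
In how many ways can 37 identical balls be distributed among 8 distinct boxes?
C(37+8-1, 8-1) = C(44, 7) = 38320568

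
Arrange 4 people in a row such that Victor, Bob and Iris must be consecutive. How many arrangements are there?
Treat the 3 as one block: (4-3+1)! × 3! = 2 × 6 = 12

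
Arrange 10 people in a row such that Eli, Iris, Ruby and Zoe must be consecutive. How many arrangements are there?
Treat the 4 as one block: (10-4+1)! × 4! = 5040 × 24 = 120960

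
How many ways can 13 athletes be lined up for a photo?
13! = 6227020800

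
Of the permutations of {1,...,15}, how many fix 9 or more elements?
Exactly j fixed points: C(15,j)·!(15-j); sum over j ≥ 9 (derangement numbers via !m = (m-1)·(!(m-1) + !(m-2)): !0..!6 = 1, 0, 1, 2, 9, 44, 265). Σ_{j=9}^{15} C(15,j)·!(15-j) = C(15,9)·!6 + C(15,10)·!5 + C(15,11)·!4 + C(15,12)·!3 + C(15,13)·!2 + C(15,14)·!1 + C(15,15)·!0 = 5005·265 + 3003·44 + 1365·9 + 455·2 + 105·1 + 15·0 + 1·1 = 1471758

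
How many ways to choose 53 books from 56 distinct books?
C(56,53) = 56!/(53!×3!) = 27720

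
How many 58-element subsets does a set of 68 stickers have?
C(68,58) = 68!/(58!×10!) = 290752384208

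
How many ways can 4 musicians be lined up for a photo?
4! = 24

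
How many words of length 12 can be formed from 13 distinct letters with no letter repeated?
P(13,12) = 13!/(13-12)! = 6227020800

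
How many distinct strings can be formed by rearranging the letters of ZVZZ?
4! / (1! × 3!) = 4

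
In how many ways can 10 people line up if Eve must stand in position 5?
Fix one position: (10-1)! = 362880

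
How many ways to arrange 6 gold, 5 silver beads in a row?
11! / (6! × 5!) = 462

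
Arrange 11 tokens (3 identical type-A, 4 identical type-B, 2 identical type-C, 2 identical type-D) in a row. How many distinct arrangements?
11! / (3! × 4! × 2! × 2!) = 69300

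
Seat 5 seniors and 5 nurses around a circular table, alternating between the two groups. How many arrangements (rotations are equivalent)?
Fix one of the seniors: (5-1)! ways for the remaining seniors, × 5! ways for the nurses = 24 × 120 = 2880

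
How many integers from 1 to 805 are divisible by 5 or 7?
⌊805/5⌋ + ⌊805/7⌋ - ⌊805/35⌋ = 161 + 115 - 23 = 253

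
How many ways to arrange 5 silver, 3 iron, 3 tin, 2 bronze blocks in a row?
13! / (5! × 3! × 3! × 2!) = 720720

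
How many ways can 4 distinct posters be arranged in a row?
4! = 24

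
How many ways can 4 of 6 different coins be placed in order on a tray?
P(6,4) = 6!/(6-4)! = 360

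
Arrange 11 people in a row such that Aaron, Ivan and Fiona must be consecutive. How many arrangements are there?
Treat the 3 as one block: (11-3+1)! × 3! = 362880 × 6 = 2177280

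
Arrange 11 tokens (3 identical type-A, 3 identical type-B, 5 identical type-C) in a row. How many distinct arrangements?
11! / (3! × 3! × 5!) = 9240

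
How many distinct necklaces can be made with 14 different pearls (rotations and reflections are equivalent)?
(14-1)!/2 = 6227020800/2 = 3113510400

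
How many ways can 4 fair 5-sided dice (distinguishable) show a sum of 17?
Coefficient of x^17 in (x + x² + ... + x^5)^4. By inclusion-exclusion on dice exceeding 5: Σ_j (-1)^j C(4,j)·C(17-1-5j, 3) = C(4,0)·C(16,3) - C(4,1)·C(11,3) + C(4,2)·C(6,3) = 1·560 - 4·165 + 6·20 = 20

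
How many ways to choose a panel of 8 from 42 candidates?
C(42,8) = 42!/(8!×34!) = 118030185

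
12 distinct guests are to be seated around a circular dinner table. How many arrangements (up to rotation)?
Circular: fix one position, arrange the rest. (12-1)! = 39916800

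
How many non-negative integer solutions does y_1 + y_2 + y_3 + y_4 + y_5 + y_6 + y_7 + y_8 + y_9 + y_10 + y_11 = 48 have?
C(48+11-1, 11-1) = C(58, 10) = 52179482355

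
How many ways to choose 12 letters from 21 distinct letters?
C(21,12) = 21!/(12!×9!) = 293930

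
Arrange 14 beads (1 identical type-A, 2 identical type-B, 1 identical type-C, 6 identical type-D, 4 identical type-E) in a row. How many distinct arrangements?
14! / (1! × 2! × 1! × 6! × 4!) = 2522520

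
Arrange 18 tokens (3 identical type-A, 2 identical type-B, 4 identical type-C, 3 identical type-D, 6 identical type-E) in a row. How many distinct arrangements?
18! / (3! × 2! × 4! × 3! × 6!) = 5145940800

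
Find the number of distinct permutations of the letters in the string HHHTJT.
6! / (1! × 2! × 3!) = 60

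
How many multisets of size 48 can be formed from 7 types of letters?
C(48+7-1, 7-1) = C(54, 6) = 25827165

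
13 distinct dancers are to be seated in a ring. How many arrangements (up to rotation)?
Circular: fix one position, arrange the rest. (13-1)! = 479001600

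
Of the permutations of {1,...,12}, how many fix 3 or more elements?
Exactly j fixed points: C(12,j)·!(12-j); sum over j ≥ 3 (derangement numbers via !m = (m-1)·(!(m-1) + !(m-2)): !0..!9 = 1, 0, 1, 2, 9, 44, 265, 1854, 14833, 133496). Σ_{j=3}^{12} C(12,j)·!(12-j) = C(12,3)·!9 + C(12,4)·!8 + C(12,5)·!7 + C(12,6)·!6 + C(12,7)·!5 + C(12,8)·!4 + C(12,9)·!3 + C(12,10)·!2 + C(12,11)·!1 + C(12,12)·!0 = 220·133496 + 495·14833 + 792·1854 + 924·265 + 792·44 + 495·9 + 220·2 + 66·1 + 12·0 + 1·1 = 38464493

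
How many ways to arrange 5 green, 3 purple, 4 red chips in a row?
12! / (5! × 3! × 4!) = 27720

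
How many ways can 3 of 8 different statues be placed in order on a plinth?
P(8,3) = 8!/(8-3)! = 336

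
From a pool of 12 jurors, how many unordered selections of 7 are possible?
C(12,7) = 12!/(7!×5!) = 792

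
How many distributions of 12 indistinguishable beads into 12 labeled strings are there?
C(12+12-1, 12-1) = C(23, 11) = 1352078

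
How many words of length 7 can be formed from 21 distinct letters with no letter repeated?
P(21,7) = 21!/(21-7)! = 586051200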